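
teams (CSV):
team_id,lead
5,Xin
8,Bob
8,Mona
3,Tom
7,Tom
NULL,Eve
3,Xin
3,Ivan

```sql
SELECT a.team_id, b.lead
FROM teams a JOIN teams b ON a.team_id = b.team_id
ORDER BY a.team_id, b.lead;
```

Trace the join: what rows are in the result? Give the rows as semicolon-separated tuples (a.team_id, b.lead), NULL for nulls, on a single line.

INNER JOIN keeps only pairs where the ON condition holds.
Matching on a.team_id = b.team_id. A NULL in a compared column never satisfies the condition.
- a (team_id=5) pairs with 1 row(s) of b.
- a (team_id=8) pairs with 2 row(s) of b.
- a (team_id=8) pairs with 2 row(s) of b.
- a (team_id=3) pairs with 3 row(s) of b.
- a (team_id=7) pairs with 1 row(s) of b.
- a (team_id=NULL) has no partner → excluded.
- a (team_id=3) pairs with 3 row(s) of b.
- a (team_id=3) pairs with 3 row(s) of b.

(3, Ivan); (3, Ivan); (3, Ivan); (3, Tom); (3, Tom); (3, Tom); (3, Xin); (3, Xin); (3, Xin); (5, Xin); (7, Tom); (8, Bob); (8, Bob); (8, Mona); (8, Mona)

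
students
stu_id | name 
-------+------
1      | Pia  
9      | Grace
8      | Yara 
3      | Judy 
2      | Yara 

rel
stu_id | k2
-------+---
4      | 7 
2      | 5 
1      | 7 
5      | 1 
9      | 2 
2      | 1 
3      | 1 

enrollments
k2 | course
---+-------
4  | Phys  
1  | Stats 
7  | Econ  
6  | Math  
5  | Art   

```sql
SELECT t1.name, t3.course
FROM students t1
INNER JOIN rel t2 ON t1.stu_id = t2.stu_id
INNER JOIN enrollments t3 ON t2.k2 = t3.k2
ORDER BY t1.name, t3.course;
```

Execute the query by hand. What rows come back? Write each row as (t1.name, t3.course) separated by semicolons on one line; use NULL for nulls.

(Judy, Stats); (Pia, Econ); (Yara, Art); (Yara, Stats)

Evaluate left to right. First `students t1 INNER JOIN rel t2` on stu_id: 5 row(s).
Then INNER JOIN `enrollments t3` on k2: keep only rows whose t2.k2 appears in t3.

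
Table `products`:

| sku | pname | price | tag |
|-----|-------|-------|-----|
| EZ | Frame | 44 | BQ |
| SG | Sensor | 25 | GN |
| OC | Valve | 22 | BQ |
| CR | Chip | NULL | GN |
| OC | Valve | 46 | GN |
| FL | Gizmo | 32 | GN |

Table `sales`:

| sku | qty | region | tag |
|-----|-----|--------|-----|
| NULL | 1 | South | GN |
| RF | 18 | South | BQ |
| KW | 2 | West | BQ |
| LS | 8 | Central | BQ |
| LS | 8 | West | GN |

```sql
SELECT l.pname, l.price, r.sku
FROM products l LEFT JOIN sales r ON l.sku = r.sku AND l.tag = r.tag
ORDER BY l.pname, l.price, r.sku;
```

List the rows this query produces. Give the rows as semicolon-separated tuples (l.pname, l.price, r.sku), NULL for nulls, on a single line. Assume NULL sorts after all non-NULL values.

(Chip, NULL, NULL); (Frame, 44, NULL); (Gizmo, 32, NULL); (Sensor, 25, NULL); (Valve, 22, NULL); (Valve, 46, NULL)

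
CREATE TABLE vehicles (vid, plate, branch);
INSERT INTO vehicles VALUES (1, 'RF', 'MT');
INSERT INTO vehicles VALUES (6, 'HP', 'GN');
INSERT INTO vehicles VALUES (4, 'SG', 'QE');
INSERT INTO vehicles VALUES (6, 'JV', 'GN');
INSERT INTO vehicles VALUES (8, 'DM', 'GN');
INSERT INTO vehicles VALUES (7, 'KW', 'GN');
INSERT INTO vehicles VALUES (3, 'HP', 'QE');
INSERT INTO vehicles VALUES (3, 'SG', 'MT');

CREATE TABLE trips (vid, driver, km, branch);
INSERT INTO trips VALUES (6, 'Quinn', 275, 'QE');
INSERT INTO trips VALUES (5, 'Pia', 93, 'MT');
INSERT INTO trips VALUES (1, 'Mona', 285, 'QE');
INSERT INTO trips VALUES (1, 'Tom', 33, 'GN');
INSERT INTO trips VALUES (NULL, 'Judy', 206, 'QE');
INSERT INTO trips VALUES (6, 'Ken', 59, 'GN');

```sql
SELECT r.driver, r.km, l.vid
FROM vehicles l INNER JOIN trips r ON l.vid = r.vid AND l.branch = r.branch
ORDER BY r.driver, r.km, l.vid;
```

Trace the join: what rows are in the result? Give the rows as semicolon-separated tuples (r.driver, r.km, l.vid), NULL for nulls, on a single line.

INNER JOIN keeps only pairs where the ON condition holds.
Matching on l.vid = r.vid AND l.branch = r.branch. A NULL in a compared column never satisfies the condition.
- l (vid=1, branch=MT) has no partner → excluded.
- l (vid=6, branch=GN) pairs with 1 row(s) of r.
- l (vid=4, branch=QE) has no partner → excluded.
- l (vid=6, branch=GN) pairs with 1 row(s) of r.
- l (vid=8, branch=GN) has no partner → excluded.
- l (vid=7, branch=GN) has no partner → excluded.
- l (vid=3, branch=QE) has no partner → excluded.
- l (vid=3, branch=MT) has no partner → excluded.
After projecting and ordering:
r.driver | r.km | l.vid
Ken | 59 | 6
Ken | 59 | 6

(Ken, 59, 6); (Ken, 59, 6)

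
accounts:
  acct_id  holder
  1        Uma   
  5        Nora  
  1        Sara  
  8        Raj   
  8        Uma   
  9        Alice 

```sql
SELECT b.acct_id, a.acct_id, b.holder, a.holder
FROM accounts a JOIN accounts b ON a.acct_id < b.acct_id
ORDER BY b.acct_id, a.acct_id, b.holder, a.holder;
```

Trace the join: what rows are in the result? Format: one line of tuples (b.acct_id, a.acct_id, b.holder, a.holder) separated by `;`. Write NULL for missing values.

(5, 1, Nora, Sara); (5, 1, Nora, Uma); (8, 1, Raj, Sara); (8, 1, Raj, Uma); (8, 1, Uma, Sara); (8, 1, Uma, Uma); (8, 5, Raj, Nora); (8, 5, Uma, Nora); (9, 1, Alice, Sara); (9, 1, Alice, Uma); (9, 5, Alice, Nora); (9, 8, Alice, Raj); (9, 8, Alice, Uma)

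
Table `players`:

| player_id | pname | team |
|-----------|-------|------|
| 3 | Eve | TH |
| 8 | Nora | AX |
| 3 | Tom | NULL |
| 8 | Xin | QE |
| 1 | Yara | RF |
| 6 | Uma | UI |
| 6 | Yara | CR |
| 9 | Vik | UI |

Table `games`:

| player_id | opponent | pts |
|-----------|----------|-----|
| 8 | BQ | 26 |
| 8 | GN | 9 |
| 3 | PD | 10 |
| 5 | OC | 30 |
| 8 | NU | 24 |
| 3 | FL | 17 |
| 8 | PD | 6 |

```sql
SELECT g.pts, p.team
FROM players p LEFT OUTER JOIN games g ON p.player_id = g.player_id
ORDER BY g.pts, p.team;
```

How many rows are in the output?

16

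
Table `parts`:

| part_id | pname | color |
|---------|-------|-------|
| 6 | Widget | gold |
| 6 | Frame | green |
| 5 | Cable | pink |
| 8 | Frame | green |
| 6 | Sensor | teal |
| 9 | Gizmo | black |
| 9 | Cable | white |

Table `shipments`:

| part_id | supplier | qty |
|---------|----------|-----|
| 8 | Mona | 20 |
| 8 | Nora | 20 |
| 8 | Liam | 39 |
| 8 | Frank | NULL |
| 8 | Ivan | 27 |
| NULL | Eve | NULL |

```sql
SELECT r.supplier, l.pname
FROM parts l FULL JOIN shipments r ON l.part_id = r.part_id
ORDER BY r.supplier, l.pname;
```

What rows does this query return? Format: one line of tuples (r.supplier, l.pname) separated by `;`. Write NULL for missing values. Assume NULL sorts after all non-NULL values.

(Eve, NULL); (Frank, Frame); (Ivan, Frame); (Liam, Frame); (Mona, Frame); (Nora, Frame); (NULL, Cable); (NULL, Cable); (NULL, Frame); (NULL, Gizmo); (NULL, Sensor); (NULL, Widget)

FULL OUTER JOIN keeps every row from both sides; unmatched rows get NULL for the other side's columns.
Matching on l.part_id = r.part_id. A NULL in a compared column never satisfies the condition.
- l row (part_id=6): no match → kept, r columns NULL.
- l row (part_id=6): no match → kept, r columns NULL.
- l row (part_id=5): no match → kept, r columns NULL.
- l row (part_id=8): matches 5 r row(s) → 5 output row(s).
- l row (part_id=6): no match → kept, r columns NULL.
- l row (part_id=9): no match → kept, r columns NULL.
- l row (part_id=9): no match → kept, r columns NULL.
- 1 row(s) from r found no l partner → padded with NULL.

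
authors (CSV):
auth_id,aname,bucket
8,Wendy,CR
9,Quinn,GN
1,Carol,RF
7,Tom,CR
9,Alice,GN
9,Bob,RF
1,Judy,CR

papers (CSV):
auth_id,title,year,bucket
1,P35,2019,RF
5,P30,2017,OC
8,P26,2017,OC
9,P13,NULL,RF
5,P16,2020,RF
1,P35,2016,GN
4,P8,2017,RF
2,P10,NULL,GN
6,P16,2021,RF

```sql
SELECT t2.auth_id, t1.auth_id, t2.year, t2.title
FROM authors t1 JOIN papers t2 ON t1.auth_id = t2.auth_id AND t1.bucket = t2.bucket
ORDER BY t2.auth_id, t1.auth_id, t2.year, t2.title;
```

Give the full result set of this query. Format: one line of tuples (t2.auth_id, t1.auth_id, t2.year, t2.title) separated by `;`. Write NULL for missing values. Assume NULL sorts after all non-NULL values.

(1, 1, 2019, P35); (9, 9, NULL, P13)

INNER JOIN keeps only pairs where the ON condition holds.
Matching on t1.auth_id = t2.auth_id AND t1.bucket = t2.bucket.
- t1[0] auth_id=8, bucket=CR → no match; dropped.
- t1[1] auth_id=9, bucket=GN → no match; dropped.
- t1[2] auth_id=1, bucket=RF → 1 match(es) in t2 → 1 row(s).
- t1[3] auth_id=7, bucket=CR → no match; dropped.
- t1[4] auth_id=9, bucket=GN → no match; dropped.
- t1[5] auth_id=9, bucket=RF → 1 match(es) in t2 → 1 row(s).
- t1[6] auth_id=1, bucket=CR → no match; dropped.
After projecting and ordering:
t2.auth_id | t1.auth_id | t2.year | t2.title
1 | 1 | 2019 | P35
9 | 9 | NULL | P13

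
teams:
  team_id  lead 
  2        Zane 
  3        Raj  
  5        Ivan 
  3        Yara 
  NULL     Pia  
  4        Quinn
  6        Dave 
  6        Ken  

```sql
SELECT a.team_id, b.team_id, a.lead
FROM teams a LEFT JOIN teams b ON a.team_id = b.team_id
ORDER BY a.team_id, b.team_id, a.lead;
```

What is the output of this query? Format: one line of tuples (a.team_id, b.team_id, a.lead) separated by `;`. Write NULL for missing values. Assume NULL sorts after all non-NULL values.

LEFT JOIN keeps every row from `teams a`; unmatched rows get NULL for `teams b`'s columns.
Matching on a.team_id = b.team_id. A NULL in a compared column never satisfies the condition.
- a (team_id=2) pairs with 1 row(s) of b.
- a (team_id=3) pairs with 2 row(s) of b.
- a (team_id=5) pairs with 1 row(s) of b.
- a (team_id=3) pairs with 2 row(s) of b.
- a (team_id=NULL) has no partner → padded with NULL.
- a (team_id=4) pairs with 1 row(s) of b.
- a (team_id=6) pairs with 2 row(s) of b.
- a (team_id=6) pairs with 2 row(s) of b.

(2, 2, Zane); (3, 3, Raj); (3, 3, Raj); (3, 3, Yara); (3, 3, Yara); (4, 4, Quinn); (5, 5, Ivan); (6, 6, Dave); (6, 6, Dave); (6, 6, Ken); (6, 6, Ken); (NULL, NULL, Pia)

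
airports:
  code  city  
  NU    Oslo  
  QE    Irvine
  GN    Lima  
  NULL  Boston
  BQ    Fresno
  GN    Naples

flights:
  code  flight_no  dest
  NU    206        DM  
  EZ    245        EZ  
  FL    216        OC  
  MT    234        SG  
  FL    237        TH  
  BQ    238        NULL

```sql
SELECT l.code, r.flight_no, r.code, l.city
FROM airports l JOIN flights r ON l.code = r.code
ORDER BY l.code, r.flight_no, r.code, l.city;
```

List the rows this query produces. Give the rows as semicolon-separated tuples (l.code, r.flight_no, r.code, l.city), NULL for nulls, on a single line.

INNER JOIN keeps only pairs where the ON condition holds.
Matching on l.code = r.code. A NULL in a compared column never satisfies the condition.
- l (code=NU) pairs with 1 row(s) of r.
- l (code=QE) has no partner → excluded.
- l (code=GN) has no partner → excluded.
- l (code=NULL) has no partner → excluded.
- l (code=BQ) pairs with 1 row(s) of r.
- l (code=GN) has no partner → excluded.
After projecting and ordering:
l.code | r.flight_no | r.code | l.city
BQ | 238 | BQ | Fresno
NU | 206 | NU | Oslo

(BQ, 238, BQ, Fresno); (NU, 206, NU, Oslo)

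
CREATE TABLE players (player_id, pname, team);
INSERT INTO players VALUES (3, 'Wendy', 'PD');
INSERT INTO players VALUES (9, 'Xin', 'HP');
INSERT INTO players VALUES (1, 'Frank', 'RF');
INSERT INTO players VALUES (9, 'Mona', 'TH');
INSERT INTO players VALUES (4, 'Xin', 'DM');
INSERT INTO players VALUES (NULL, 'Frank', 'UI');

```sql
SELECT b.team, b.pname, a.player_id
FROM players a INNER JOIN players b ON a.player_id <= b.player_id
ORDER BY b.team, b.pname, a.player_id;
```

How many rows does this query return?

INNER JOIN keeps only pairs where the ON condition holds.
Matching on a.player_id <= b.player_id. A NULL in a compared column never satisfies the condition.
Matched pairs: 16.
Total: 16 rows.

16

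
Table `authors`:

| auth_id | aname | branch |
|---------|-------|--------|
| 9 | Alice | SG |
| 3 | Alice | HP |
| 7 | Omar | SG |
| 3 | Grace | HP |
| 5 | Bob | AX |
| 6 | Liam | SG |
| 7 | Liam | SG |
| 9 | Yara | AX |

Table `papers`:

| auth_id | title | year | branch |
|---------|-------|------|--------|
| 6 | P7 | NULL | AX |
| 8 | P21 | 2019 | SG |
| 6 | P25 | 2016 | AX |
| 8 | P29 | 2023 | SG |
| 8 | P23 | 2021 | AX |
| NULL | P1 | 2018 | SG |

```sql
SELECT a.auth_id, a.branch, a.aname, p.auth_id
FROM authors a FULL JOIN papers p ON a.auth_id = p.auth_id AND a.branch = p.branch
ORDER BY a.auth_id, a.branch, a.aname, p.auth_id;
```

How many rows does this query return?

FULL OUTER JOIN keeps every row from both sides; unmatched rows get NULL for the other side's columns.
Matching on a.auth_id = p.auth_id AND a.branch = p.branch. A NULL in a compared column never satisfies the condition.
- a row (auth_id=9, branch=SG): no match → kept, p columns NULL.
- a row (auth_id=3, branch=HP): no match → kept, p columns NULL.
- a row (auth_id=7, branch=SG): no match → kept, p columns NULL.
- a row (auth_id=3, branch=HP): no match → kept, p columns NULL.
- a row (auth_id=5, branch=AX): no match → kept, p columns NULL.
- a row (auth_id=6, branch=SG): no match → kept, p columns NULL.
- a row (auth_id=7, branch=SG): no match → kept, p columns NULL.
- a row (auth_id=9, branch=AX): no match → kept, p columns NULL.
- 6 row(s) from p found no a partner → padded with NULL.
Total: 0 matched + 14 padded = 14 rows.

14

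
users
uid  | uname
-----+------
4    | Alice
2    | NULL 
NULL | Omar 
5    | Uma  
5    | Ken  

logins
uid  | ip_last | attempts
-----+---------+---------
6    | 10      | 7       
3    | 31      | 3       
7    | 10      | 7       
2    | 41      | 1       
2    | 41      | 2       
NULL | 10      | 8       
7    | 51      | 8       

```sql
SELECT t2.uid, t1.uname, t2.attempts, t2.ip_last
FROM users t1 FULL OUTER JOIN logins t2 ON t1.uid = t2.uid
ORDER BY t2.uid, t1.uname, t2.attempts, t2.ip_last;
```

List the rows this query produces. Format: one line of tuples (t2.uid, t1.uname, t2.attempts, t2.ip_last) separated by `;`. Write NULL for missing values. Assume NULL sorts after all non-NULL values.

(2, NULL, 1, 41); (2, NULL, 2, 41); (3, NULL, 3, 31); (6, NULL, 7, 10); (7, NULL, 7, 10); (7, NULL, 8, 51); (NULL, Alice, NULL, NULL); (NULL, Ken, NULL, NULL); (NULL, Omar, NULL, NULL); (NULL, Uma, NULL, NULL); (NULL, NULL, 8, 10)

FULL OUTER JOIN keeps every row from both sides; unmatched rows get NULL for the other side's columns.
Matching on t1.uid = t2.uid. A NULL in a compared column never satisfies the condition.
- t1[0] uid=4 → no match; kept with NULLs on the t2 side.
- t1[1] uid=2 → 2 match(es) in t2 → 2 row(s).
- t1[2] uid=NULL → no match; kept with NULLs on the t2 side.
- t1[3] uid=5 → no match; kept with NULLs on the t2 side.
- t1[4] uid=5 → no match; kept with NULLs on the t2 side.
- 5 t2 row(s) had no t1 match → kept, t1 columns NULL.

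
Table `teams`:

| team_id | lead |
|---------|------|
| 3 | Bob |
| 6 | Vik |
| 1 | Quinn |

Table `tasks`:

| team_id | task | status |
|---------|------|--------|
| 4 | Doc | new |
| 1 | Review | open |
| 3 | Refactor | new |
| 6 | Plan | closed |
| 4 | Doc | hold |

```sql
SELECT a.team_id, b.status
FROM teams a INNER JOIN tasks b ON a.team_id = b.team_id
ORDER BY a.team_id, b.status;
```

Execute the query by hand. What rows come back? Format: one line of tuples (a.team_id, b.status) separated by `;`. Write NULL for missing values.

INNER JOIN keeps only pairs where the ON condition holds.
Matching on a.team_id = b.team_id.
Matched pairs: 3.

(1, open); (3, new); (6, closed)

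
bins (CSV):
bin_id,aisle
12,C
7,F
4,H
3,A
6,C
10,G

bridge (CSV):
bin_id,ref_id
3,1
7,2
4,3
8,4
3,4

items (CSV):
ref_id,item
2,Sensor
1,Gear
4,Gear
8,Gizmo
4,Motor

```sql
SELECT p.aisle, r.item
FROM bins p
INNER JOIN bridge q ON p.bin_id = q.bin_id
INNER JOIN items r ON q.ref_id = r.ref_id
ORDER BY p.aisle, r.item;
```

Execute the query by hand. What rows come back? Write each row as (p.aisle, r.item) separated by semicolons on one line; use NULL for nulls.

Step 1 — p INNER JOIN q on bin_id → 4 row(s).
Then INNER JOIN `items r` on ref_id: keep only rows whose q.ref_id appears in r.

(A, Gear); (A, Gear); (A, Motor); (F, Sensor)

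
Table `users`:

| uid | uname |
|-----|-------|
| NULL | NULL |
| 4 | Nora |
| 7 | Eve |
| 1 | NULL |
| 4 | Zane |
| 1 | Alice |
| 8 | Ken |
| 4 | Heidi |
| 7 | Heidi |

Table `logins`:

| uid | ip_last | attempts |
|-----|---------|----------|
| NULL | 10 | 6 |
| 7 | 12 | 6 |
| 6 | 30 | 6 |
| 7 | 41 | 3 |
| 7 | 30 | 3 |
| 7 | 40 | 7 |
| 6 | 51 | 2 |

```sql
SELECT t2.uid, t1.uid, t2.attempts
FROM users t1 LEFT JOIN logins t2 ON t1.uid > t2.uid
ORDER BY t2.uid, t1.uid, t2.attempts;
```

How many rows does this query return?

LEFT JOIN keeps every row from `users`; unmatched rows get NULL for `logins`'s columns.
Matching on t1.uid > t2.uid. A NULL in a compared column never satisfies the condition.
- t1[0] uid=NULL → no match; kept with NULLs on the t2 side.
- t1[1] uid=4 → no match; kept with NULLs on the t2 side.
- t1[2] uid=7 → 2 match(es) in t2 → 2 row(s).
- t1[3] uid=1 → no match; kept with NULLs on the t2 side.
- t1[4] uid=4 → no match; kept with NULLs on the t2 side.
- t1[5] uid=1 → no match; kept with NULLs on the t2 side.
- t1[6] uid=8 → 6 match(es) in t2 → 6 row(s).
- t1[7] uid=4 → no match; kept with NULLs on the t2 side.
- t1[8] uid=7 → 2 match(es) in t2 → 2 row(s).
Total: 10 matched + 6 padded = 16 rows.

16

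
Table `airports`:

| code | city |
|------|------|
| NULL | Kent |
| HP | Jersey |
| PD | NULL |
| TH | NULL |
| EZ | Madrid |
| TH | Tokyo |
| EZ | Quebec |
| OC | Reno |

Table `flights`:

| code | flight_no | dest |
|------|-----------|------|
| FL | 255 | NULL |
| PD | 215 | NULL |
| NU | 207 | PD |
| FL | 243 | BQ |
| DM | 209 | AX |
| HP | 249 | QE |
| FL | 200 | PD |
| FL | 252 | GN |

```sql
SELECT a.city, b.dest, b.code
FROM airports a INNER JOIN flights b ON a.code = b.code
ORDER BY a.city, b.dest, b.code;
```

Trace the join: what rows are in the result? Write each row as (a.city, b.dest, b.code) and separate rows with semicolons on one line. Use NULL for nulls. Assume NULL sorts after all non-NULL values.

(Jersey, QE, HP); (NULL, NULL, PD)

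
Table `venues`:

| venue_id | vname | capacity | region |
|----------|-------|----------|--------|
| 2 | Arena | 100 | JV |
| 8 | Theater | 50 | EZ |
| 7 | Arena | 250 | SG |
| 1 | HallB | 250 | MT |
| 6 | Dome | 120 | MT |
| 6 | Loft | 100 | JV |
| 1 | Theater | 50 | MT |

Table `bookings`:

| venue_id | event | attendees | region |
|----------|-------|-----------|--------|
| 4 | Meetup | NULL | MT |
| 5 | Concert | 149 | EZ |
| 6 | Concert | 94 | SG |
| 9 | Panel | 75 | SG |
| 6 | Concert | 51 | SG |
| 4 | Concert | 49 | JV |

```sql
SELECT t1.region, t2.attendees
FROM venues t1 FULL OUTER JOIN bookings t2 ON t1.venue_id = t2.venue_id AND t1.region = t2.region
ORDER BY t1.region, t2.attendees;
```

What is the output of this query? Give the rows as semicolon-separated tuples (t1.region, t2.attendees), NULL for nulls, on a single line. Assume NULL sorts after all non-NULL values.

(EZ, NULL); (JV, NULL); (JV, NULL); (MT, NULL); (MT, NULL); (MT, NULL); (SG, NULL); (NULL, 49); (NULL, 51); (NULL, 75); (NULL, 94); (NULL, 149); (NULL, NULL)

FULL OUTER JOIN keeps every row from both sides; unmatched rows get NULL for the other side's columns.
Matching on t1.venue_id = t2.venue_id AND t1.region = t2.region.
- t1 (venue_id=2, region=JV) has no partner → padded with NULL.
- t1 (venue_id=8, region=EZ) has no partner → padded with NULL.
- t1 (venue_id=7, region=SG) has no partner → padded with NULL.
- t1 (venue_id=1, region=MT) has no partner → padded with NULL.
- t1 (venue_id=6, region=MT) has no partner → padded with NULL.
- t1 (venue_id=6, region=JV) has no partner → padded with NULL.
- t1 (venue_id=1, region=MT) has no partner → padded with NULL.
- 6 row(s) from t2 found no t1 partner → padded with NULL.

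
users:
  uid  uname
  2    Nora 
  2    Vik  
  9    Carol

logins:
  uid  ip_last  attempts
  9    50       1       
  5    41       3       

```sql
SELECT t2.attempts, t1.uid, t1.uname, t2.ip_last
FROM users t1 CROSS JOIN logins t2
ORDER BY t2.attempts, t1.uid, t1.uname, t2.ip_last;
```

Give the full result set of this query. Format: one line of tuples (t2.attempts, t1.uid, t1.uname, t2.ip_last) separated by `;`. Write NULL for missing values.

(1, 2, Nora, 50); (1, 2, Vik, 50); (1, 9, Carol, 50); (3, 2, Nora, 41); (3, 2, Vik, 41); (3, 9, Carol, 41)

CROSS JOIN pairs every row of `users` with every row of `logins`: 3 × 2 = 6 rows.
After projecting and ordering:
t2.attempts | t1.uid | t1.uname | t2.ip_last
1 | 2 | Nora | 50
1 | 2 | Vik | 50
1 | 9 | Carol | 50
3 | 2 | Nora | 41
3 | 2 | Vik | 41
3 | 9 | Carol | 41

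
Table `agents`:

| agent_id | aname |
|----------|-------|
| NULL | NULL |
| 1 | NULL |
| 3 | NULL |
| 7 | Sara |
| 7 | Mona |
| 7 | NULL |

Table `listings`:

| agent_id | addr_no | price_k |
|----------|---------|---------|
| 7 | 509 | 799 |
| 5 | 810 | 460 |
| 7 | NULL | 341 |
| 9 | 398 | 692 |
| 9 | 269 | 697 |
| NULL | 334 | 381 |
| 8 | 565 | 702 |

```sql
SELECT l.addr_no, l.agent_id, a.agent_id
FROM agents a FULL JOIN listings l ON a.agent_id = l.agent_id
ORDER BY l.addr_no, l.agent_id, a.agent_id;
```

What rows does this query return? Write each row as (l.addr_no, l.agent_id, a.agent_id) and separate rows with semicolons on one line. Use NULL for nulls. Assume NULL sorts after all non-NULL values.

(269, 9, NULL); (334, NULL, NULL); (398, 9, NULL); (509, 7, 7); (509, 7, 7); (509, 7, 7); (565, 8, NULL); (810, 5, NULL); (NULL, 7, 7); (NULL, 7, 7); (NULL, 7, 7); (NULL, NULL, 1); (NULL, NULL, 3); (NULL, NULL, NULL)

FULL OUTER JOIN keeps every row from both sides; unmatched rows get NULL for the other side's columns.
Matching on a.agent_id = l.agent_id. A NULL in a compared column never satisfies the condition.
- a[0] agent_id=NULL → no match; kept with NULLs on the l side.
- a[1] agent_id=1 → no match; kept with NULLs on the l side.
- a[2] agent_id=3 → no match; kept with NULLs on the l side.
- a[3] agent_id=7 → 2 match(es) in l → 2 row(s).
- a[4] agent_id=7 → 2 match(es) in l → 2 row(s).
- a[5] agent_id=7 → 2 match(es) in l → 2 row(s).
- plus 5 unmatched l row(s), each kept with NULL a columns.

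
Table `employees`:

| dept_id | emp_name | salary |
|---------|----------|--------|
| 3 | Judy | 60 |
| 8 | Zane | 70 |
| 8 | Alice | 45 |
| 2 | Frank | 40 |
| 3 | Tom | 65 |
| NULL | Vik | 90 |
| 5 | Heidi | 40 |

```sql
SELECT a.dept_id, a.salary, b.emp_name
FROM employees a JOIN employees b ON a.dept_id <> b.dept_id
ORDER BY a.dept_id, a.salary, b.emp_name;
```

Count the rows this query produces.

26

INNER JOIN keeps only pairs where the ON condition holds.
Matching on a.dept_id <> b.dept_id. A NULL in a compared column never satisfies the condition.
- a[0] dept_id=3 → 4 match(es) in b → 4 row(s).
- a[1] dept_id=8 → 4 match(es) in b → 4 row(s).
- a[2] dept_id=8 → 4 match(es) in b → 4 row(s).
- a[3] dept_id=2 → 5 match(es) in b → 5 row(s).
- a[4] dept_id=3 → 4 match(es) in b → 4 row(s).
- a[5] dept_id=NULL → no match; dropped.
- a[6] dept_id=5 → 5 match(es) in b → 5 row(s).
Total: 26 rows.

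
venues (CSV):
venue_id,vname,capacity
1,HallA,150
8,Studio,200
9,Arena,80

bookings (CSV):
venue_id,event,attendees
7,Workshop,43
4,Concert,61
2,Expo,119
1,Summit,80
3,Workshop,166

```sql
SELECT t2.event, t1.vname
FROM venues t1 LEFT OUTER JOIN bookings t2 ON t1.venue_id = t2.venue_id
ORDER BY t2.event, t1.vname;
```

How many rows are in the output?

3

LEFT JOIN keeps every row from `venues`; unmatched rows get NULL for `bookings`'s columns.
Matching on t1.venue_id = t2.venue_id.
- t1 (venue_id=1) pairs with 1 row(s) of t2.
- t1 (venue_id=8) has no partner → padded with NULL.
- t1 (venue_id=9) has no partner → padded with NULL.
Total: 1 matched + 2 padded = 3 rows.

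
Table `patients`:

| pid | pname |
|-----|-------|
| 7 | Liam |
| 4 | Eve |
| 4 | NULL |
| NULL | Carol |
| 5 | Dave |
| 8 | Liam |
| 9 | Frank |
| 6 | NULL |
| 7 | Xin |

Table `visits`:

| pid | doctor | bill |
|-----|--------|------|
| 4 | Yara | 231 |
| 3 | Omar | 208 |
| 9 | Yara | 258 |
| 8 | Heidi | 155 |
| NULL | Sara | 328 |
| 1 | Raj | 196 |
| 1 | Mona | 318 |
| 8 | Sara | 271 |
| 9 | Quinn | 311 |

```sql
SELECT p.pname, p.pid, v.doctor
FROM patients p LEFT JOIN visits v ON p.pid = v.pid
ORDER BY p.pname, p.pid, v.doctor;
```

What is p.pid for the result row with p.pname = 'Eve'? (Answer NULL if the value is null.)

4

LEFT JOIN keeps every row from `patients`; unmatched rows get NULL for `visits`'s columns.
Matching on p.pid = v.pid. A NULL in a compared column never satisfies the condition.
- p[0] pid=7 → no match; kept with NULLs on the v side.
- p[1] pid=4 → 1 match(es) in v → 1 row(s).
- p[2] pid=4 → 1 match(es) in v → 1 row(s).
- p[3] pid=NULL → no match; kept with NULLs on the v side.
- p[4] pid=5 → no match; kept with NULLs on the v side.
- p[5] pid=8 → 2 match(es) in v → 2 row(s).
- p[6] pid=9 → 2 match(es) in v → 2 row(s).
- p[7] pid=6 → no match; kept with NULLs on the v side.
- p[8] pid=7 → no match; kept with NULLs on the v side.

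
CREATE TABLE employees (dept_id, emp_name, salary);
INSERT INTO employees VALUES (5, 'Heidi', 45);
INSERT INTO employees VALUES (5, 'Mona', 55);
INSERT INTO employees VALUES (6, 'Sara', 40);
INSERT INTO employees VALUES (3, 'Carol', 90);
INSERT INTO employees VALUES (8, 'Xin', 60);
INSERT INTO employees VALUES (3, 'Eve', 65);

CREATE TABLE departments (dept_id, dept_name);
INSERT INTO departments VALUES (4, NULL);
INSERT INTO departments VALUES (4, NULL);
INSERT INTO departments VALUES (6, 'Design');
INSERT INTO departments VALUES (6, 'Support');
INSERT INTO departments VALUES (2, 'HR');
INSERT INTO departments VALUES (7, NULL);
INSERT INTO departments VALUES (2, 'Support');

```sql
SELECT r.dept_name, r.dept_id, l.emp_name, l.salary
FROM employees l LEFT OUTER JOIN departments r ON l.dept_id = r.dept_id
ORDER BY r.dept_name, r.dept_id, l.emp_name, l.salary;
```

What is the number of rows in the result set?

LEFT JOIN keeps every row from `employees`; unmatched rows get NULL for `departments`'s columns.
Matching on l.dept_id = r.dept_id.
- l row (dept_id=5): no match → kept, r columns NULL.
- l row (dept_id=5): no match → kept, r columns NULL.
- l row (dept_id=6): matches 2 r row(s) → 2 output row(s).
- l row (dept_id=3): no match → kept, r columns NULL.
- l row (dept_id=8): no match → kept, r columns NULL.
- l row (dept_id=3): no match → kept, r columns NULL.
Total: 2 matched + 5 padded = 7 rows.

7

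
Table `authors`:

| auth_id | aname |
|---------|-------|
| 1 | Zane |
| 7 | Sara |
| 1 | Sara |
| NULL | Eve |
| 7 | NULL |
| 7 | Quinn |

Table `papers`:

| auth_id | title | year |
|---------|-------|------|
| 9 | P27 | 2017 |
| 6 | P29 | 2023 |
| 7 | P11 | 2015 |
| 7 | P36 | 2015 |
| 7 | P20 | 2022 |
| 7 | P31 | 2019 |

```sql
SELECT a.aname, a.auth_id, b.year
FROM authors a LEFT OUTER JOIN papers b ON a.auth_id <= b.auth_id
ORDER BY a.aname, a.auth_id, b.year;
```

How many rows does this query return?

28

LEFT JOIN keeps every row from `authors`; unmatched rows get NULL for `papers`'s columns.
Matching on a.auth_id <= b.auth_id. A NULL in a compared column never satisfies the condition.
Matched pairs: 27; unmatched a rows kept: 1.
Total: 27 matched + 1 padded = 28 rows.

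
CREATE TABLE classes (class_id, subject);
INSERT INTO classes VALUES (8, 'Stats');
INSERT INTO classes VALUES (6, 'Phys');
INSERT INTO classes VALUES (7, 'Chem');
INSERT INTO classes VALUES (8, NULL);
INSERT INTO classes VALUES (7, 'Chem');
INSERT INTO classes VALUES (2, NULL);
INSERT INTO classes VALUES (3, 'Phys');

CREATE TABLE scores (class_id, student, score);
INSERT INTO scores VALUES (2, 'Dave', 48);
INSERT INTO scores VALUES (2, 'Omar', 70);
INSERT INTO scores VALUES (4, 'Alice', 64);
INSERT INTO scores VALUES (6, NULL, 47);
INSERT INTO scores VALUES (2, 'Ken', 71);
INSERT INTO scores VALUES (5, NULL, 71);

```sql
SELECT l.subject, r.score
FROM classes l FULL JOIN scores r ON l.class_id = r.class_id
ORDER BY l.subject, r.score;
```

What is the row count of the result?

FULL OUTER JOIN keeps every row from both sides; unmatched rows get NULL for the other side's columns.
Matching on l.class_id = r.class_id.
- l (class_id=8) has no partner → padded with NULL.
- l (class_id=6) pairs with 1 row(s) of r.
- l (class_id=7) has no partner → padded with NULL.
- l (class_id=8) has no partner → padded with NULL.
- l (class_id=7) has no partner → padded with NULL.
- l (class_id=2) pairs with 3 row(s) of r.
- l (class_id=3) has no partner → padded with NULL.
- plus 2 unmatched r row(s), each kept with NULL l columns.
Total: 4 matched + 7 padded = 11 rows.

11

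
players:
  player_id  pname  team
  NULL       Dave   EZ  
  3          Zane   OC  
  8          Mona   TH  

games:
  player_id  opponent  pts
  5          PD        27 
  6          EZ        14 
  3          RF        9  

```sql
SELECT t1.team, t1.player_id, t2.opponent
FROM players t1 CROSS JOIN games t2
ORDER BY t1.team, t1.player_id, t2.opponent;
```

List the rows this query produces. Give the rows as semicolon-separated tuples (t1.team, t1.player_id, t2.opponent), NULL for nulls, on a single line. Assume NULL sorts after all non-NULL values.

(EZ, NULL, EZ); (EZ, NULL, PD); (EZ, NULL, RF); (OC, 3, EZ); (OC, 3, PD); (OC, 3, RF); (TH, 8, EZ); (TH, 8, PD); (TH, 8, RF)

CROSS JOIN pairs every row of `players` with every row of `games`: 3 × 3 = 9 rows.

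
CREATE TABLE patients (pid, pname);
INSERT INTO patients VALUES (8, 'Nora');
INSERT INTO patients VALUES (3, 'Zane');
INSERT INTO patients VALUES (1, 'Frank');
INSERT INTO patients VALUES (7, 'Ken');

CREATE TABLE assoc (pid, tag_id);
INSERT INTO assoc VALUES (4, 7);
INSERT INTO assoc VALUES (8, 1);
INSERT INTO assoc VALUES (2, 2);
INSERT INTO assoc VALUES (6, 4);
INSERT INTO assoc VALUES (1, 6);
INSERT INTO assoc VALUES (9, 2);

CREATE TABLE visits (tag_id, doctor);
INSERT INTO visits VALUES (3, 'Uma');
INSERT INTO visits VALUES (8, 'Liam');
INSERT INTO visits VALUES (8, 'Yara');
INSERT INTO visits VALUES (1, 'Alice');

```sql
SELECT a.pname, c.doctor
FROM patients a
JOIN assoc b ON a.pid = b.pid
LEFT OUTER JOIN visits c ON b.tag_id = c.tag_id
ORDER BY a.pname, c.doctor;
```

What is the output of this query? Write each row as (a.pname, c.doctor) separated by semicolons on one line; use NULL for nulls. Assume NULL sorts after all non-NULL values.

Step 1 — a INNER JOIN b on pid → 2 row(s).
Then LEFT JOIN `visits c` on tag_id: each of those 2 rows is kept; rows whose b.tag_id has no match in c get NULL for c's columns.

(Frank, NULL); (Nora, Alice)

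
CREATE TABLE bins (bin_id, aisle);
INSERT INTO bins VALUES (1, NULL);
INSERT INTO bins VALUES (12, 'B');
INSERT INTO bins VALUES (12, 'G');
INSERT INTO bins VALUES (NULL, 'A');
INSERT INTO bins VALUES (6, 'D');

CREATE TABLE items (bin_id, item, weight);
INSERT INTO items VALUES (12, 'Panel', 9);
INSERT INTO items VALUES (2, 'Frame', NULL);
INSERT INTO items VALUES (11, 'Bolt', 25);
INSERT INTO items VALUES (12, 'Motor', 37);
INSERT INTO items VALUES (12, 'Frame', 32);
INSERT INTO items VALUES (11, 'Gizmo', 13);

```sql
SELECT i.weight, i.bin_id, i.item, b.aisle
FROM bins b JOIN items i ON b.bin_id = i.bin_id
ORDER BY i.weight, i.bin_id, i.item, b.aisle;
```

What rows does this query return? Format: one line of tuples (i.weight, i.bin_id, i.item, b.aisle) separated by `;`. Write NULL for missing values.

INNER JOIN keeps only pairs where the ON condition holds.
Matching on b.bin_id = i.bin_id. A NULL in a compared column never satisfies the condition.
- bin_id=1: no matching i row, dropped.
- bin_id=12: 3 matching i row(s), so 3 row(s) emitted.
- bin_id=12: 3 matching i row(s), so 3 row(s) emitted.
- bin_id=NULL: no matching i row, dropped.
- bin_id=6: no matching i row, dropped.
After projecting and ordering:
i.weight | i.bin_id | i.item | b.aisle
9 | 12 | Panel | B
9 | 12 | Panel | G
32 | 12 | Frame | B
32 | 12 | Frame | G
37 | 12 | Motor | B
37 | 12 | Motor | G

(9, 12, Panel, B); (9, 12, Panel, G); (32, 12, Frame, B); (32, 12, Frame, G); (37, 12, Motor, B); (37, 12, Motor, G)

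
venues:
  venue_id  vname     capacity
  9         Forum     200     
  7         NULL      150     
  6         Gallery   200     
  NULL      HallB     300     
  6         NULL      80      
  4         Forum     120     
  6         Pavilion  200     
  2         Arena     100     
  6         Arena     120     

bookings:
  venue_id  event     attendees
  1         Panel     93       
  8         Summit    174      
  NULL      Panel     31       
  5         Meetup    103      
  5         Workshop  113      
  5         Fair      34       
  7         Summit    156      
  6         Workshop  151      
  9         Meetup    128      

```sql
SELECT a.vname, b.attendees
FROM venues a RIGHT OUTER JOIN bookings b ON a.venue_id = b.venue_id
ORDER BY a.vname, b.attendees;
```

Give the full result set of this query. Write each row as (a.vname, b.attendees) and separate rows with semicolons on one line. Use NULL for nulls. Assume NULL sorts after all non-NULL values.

(Arena, 151); (Forum, 128); (Gallery, 151); (Pavilion, 151); (NULL, 31); (NULL, 34); (NULL, 93); (NULL, 103); (NULL, 113); (NULL, 151); (NULL, 156); (NULL, 174)

RIGHT JOIN keeps every row from `bookings`; unmatched rows get NULL for `venues`'s columns.
Matching on a.venue_id = b.venue_id. A NULL in a compared column never satisfies the condition.
- a (venue_id=9) pairs with 1 row(s) of b.
- a (venue_id=7) pairs with 1 row(s) of b.
- a (venue_id=6) pairs with 1 row(s) of b.
- a (venue_id=NULL) has no partner in b.
- a (venue_id=6) pairs with 1 row(s) of b.
- a (venue_id=4) has no partner in b.
- a (venue_id=6) pairs with 1 row(s) of b.
- a (venue_id=2) has no partner in b.
- a (venue_id=6) pairs with 1 row(s) of b.
- 6 b row(s) had no a match → kept, a columns NULL.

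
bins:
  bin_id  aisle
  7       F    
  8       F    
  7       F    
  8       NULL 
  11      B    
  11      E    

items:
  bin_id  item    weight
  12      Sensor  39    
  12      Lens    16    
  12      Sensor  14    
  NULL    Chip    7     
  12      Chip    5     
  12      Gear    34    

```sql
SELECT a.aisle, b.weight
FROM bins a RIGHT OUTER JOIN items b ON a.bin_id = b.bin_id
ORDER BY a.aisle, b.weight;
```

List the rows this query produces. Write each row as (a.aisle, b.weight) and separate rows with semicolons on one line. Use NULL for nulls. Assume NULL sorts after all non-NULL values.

(NULL, 5); (NULL, 7); (NULL, 14); (NULL, 16); (NULL, 34); (NULL, 39)

RIGHT JOIN keeps every row from `items`; unmatched rows get NULL for `bins`'s columns.
Matching on a.bin_id = b.bin_id. A NULL in a compared column never satisfies the condition.
- a (bin_id=7) has no partner in b.
- a (bin_id=8) has no partner in b.
- a (bin_id=7) has no partner in b.
- a (bin_id=8) has no partner in b.
- a (bin_id=11) has no partner in b.
- a (bin_id=11) has no partner in b.
- 6 row(s) from b found no a partner → padded with NULL.
After projecting and ordering:
a.aisle | b.weight
NULL | 5
NULL | 7
NULL | 14
NULL | 16
NULL | 34
NULL | 39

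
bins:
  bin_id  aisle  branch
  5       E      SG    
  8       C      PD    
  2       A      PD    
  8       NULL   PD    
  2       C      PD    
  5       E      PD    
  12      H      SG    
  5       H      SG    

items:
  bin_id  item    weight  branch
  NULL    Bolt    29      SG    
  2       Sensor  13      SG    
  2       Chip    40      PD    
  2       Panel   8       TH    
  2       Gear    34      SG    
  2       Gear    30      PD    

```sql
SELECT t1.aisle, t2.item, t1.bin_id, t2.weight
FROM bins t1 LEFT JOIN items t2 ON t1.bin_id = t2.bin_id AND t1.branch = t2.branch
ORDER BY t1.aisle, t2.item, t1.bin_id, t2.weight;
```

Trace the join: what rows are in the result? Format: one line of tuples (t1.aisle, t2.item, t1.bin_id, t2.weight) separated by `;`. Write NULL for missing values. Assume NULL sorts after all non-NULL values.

(A, Chip, 2, 40); (A, Gear, 2, 30); (C, Chip, 2, 40); (C, Gear, 2, 30); (C, NULL, 8, NULL); (E, NULL, 5, NULL); (E, NULL, 5, NULL); (H, NULL, 5, NULL); (H, NULL, 12, NULL); (NULL, NULL, 8, NULL)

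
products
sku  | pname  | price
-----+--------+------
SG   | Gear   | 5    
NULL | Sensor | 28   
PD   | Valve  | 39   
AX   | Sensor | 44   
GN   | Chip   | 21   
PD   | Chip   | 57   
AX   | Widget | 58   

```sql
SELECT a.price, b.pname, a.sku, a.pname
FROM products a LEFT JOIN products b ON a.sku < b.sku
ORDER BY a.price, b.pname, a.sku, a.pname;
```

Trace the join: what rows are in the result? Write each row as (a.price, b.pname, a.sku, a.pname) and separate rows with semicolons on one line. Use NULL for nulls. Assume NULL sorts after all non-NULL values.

(5, NULL, SG, Gear); (21, Chip, GN, Chip); (21, Gear, GN, Chip); (21, Valve, GN, Chip); (28, NULL, NULL, Sensor); (39, Gear, PD, Valve); (44, Chip, AX, Sensor); (44, Chip, AX, Sensor); (44, Gear, AX, Sensor); (44, Valve, AX, Sensor); (57, Gear, PD, Chip); (58, Chip, AX, Widget); (58, Chip, AX, Widget); (58, Gear, AX, Widget); (58, Valve, AX, Widget)

LEFT JOIN keeps every row from `products a`; unmatched rows get NULL for `products b`'s columns.
Matching on a.sku < b.sku. A NULL in a compared column never satisfies the condition.
- a row (sku=SG): no match → kept, b columns NULL.
- a row (sku=NULL): no match → kept, b columns NULL.
- a row (sku=PD): matches 1 b row(s) → 1 output row(s).
- a row (sku=AX): matches 4 b row(s) → 4 output row(s).
- a row (sku=GN): matches 3 b row(s) → 3 output row(s).
- a row (sku=PD): matches 1 b row(s) → 1 output row(s).
- a row (sku=AX): matches 4 b row(s) → 4 output row(s).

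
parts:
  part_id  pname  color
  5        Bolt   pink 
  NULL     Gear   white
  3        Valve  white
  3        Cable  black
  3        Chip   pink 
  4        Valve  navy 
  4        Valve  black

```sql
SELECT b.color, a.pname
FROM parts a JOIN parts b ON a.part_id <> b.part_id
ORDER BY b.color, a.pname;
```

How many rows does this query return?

22

INNER JOIN keeps only pairs where the ON condition holds.
Matching on a.part_id <> b.part_id. A NULL in a compared column never satisfies the condition.
- a[0] part_id=5 → 5 match(es) in b → 5 row(s).
- a[1] part_id=NULL → no match; dropped.
- a[2] part_id=3 → 3 match(es) in b → 3 row(s).
- a[3] part_id=3 → 3 match(es) in b → 3 row(s).
- a[4] part_id=3 → 3 match(es) in b → 3 row(s).
- a[5] part_id=4 → 4 match(es) in b → 4 row(s).
- a[6] part_id=4 → 4 match(es) in b → 4 row(s).
Total: 22 rows.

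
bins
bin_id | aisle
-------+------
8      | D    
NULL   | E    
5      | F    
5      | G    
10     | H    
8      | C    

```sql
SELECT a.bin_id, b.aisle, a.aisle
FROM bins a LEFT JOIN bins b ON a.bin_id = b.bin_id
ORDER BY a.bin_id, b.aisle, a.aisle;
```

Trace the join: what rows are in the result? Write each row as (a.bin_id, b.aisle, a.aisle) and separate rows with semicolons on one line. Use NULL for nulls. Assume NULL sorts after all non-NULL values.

LEFT JOIN keeps every row from `bins a`; unmatched rows get NULL for `bins b`'s columns.
Matching on a.bin_id = b.bin_id. A NULL in a compared column never satisfies the condition.
Matched pairs: 9; unmatched a rows kept: 1.

(5, F, F); (5, F, G); (5, G, F); (5, G, G); (8, C, C); (8, C, D); (8, D, C); (8, D, D); (10, H, H); (NULL, NULL, E)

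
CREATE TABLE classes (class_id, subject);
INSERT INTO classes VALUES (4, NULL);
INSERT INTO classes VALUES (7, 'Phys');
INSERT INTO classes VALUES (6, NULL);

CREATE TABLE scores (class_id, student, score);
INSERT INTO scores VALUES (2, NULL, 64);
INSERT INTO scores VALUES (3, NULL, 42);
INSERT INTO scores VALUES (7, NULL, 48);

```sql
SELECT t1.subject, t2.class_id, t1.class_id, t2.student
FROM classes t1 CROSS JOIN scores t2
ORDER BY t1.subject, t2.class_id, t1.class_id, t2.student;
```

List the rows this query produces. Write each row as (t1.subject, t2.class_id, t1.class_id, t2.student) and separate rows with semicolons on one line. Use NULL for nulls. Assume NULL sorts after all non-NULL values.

(Phys, 2, 7, NULL); (Phys, 3, 7, NULL); (Phys, 7, 7, NULL); (NULL, 2, 4, NULL); (NULL, 2, 6, NULL); (NULL, 3, 4, NULL); (NULL, 3, 6, NULL); (NULL, 7, 4, NULL); (NULL, 7, 6, NULL)

CROSS JOIN pairs every row of `classes` with every row of `scores`: 3 × 3 = 9 rows.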